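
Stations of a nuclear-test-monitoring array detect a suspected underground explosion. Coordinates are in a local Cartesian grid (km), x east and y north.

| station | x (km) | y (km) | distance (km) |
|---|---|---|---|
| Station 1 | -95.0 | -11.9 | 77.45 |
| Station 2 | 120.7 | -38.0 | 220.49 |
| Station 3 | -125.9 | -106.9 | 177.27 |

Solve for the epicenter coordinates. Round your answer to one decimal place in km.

-75.3 km east, 63.0 km north

Circle about each station: (x + 95.0)² + (y + 11.9)² = 77.45²; (x − 120.7)² + (y + 38.0)² = 220.49²; (x + 125.9)² + (y + 106.9)² = 177.27².
Subtracting the Station 1 equation from the Station 2 and Station 3 equations removes the quadratic terms:
431.4 x − 52.2 y = -35771.46
-61.8 x − 190.0 y = -7314.34
Solving the 2×2 system: x ≈ -75.3, y ≈ 63.0 km.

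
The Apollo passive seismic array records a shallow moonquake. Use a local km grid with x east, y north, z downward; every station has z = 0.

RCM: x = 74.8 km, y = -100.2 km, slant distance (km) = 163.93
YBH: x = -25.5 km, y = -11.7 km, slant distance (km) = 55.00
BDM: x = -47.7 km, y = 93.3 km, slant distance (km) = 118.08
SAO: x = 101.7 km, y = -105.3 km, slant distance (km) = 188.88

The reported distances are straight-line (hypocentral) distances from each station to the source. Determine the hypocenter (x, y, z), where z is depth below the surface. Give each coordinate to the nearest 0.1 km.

Each station gives a sphere (x−x_i)² + (y−y_i)² + z² = d_i² (stations at z=0).
Subtracting the RCM sphere from YBH and BDM: z² cancels, leaving linear equations in x and y:
-200.6 x + 177.0 y = 9000.10
-245.0 x + 387.0 y = 8275.26
Solving: x ≈ -58.899, y ≈ -15.905 km (keep extra digits for the depth step; rounded: -58.9, -15.9).
Then from the RCM sphere: z² = 163.93² − (x − 74.8)² − (y + 100.2)² with x = -58.899, y = -15.905, so z ≈ 43.497 ≈ 43.5 km.
Check against SAO (with the unrounded solution): distance 188.88 ≈ 188.88 km. ✓

x ≈ -58.9 km, y ≈ -15.9 km, depth ≈ 43.5 km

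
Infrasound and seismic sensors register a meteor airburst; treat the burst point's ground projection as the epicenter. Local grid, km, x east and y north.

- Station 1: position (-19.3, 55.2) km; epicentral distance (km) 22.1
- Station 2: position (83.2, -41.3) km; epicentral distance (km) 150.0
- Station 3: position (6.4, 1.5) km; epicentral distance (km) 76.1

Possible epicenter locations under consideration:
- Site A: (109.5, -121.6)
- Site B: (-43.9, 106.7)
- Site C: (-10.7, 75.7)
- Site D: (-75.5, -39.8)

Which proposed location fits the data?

Site C

For each candidate, compare |candidate − station| to the reported distance:
Site A: residuals Station 1 196.6, Station 2 65.5, Station 3 84.5 → max 196.6 km
Site B: residuals Station 1 35.0, Station 2 45.1, Station 3 40.5 → max 45.1 km
Site C: residuals Station 1 0.1, Station 2 0.0, Station 3 0.0 → max 0.1 km
Site D: residuals Station 1 88.3, Station 2 8.7, Station 3 15.6 → max 88.3 km
Only Site C has all residuals ≈ 0.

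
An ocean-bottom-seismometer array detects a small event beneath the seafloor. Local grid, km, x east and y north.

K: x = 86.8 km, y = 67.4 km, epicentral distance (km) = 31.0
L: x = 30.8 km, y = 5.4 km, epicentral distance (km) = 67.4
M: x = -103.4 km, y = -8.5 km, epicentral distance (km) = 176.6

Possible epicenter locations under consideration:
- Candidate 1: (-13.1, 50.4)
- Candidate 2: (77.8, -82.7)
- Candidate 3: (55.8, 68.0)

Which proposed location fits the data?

Candidate 3

For each candidate, compare |candidate − station| to the reported distance:
Candidate 1: residuals K 70.3, L 4.5, M 68.8 → max 70.3 km
Candidate 2: residuals K 119.4, L 32.5, M 19.2 → max 119.4 km
Candidate 3: residuals K 0.0, L 0.0, M 0.0 → max 0.0 km
Only Candidate 3 has all residuals ≈ 0.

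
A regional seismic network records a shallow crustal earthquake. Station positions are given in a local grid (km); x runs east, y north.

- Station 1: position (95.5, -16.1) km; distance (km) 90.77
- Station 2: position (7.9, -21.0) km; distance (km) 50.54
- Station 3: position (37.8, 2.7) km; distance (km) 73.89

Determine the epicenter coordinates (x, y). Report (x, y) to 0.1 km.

(22.1, -69.5)

Circle about each station: (x − 95.5)² + (y + 16.1)² = 90.77²; (x − 7.9)² + (y + 21.0)² = 50.54²; (x − 37.8)² + (y − 2.7)² = 73.89².
Subtracting the Station 1 equation from the Station 2 and Station 3 equations removes the quadratic terms:
-175.2 x − 9.8 y = -3191.15
-115.4 x + 37.6 y = -5163.87
Solving the 2×2 system: x ≈ 22.1, y ≈ -69.5 km.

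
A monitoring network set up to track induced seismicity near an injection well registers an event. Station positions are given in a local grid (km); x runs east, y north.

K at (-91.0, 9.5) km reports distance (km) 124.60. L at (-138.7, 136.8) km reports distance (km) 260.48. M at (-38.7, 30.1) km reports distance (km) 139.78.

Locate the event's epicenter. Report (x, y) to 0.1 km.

-52.5 km east, -109.0 km north

Circle about each station: (x + 91.0)² + (y − 9.5)² = 124.60²; (x + 138.7)² + (y − 136.8)² = 260.48²; (x + 38.7)² + (y − 30.1)² = 139.78².
Subtracting the K equation from the L and M equations removes the quadratic terms:
-95.4 x + 254.6 y = -22743.99
104.6 x + 41.2 y = -9980.84
Solving the 2×2 system: x ≈ -52.5, y ≈ -109.0 km.
Check against K (with the unrounded x, y): √((x + 91.0)²+(y − 9.5)²) = 124.60 ≈ 124.60 km. ✓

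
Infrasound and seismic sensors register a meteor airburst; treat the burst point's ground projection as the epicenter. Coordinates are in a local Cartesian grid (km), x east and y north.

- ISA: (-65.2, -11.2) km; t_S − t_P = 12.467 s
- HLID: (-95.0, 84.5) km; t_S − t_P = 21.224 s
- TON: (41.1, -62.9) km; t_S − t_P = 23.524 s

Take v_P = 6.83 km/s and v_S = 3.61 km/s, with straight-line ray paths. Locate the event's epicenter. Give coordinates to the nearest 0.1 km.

Distance from S−P lag: d = Δt · v_P v_S / (v_P − v_S) = Δt · (6.83·3.61)/(6.83−3.61) ≈ 7.6572·Δt.
So d_ISA = 95.46, d_HLID = 162.52, d_TON = 180.13 km.
Circle about each station: (x + 65.2)² + (y + 11.2)² = 95.46²; (x + 95.0)² + (y − 84.5)² = 162.52²; (x − 41.1)² + (y + 62.9)² = 180.13².
Subtracting pairs of circle equations eliminates x²+y² and gives linear equations (the radical axes):
-59.6 x + 191.4 y = -5511.37
212.6 x − 103.4 y = -22065.07
Solving the 2×2 system: x ≈ -138.8, y ≈ -72.0 km.

-138.8 km east, -72.0 km north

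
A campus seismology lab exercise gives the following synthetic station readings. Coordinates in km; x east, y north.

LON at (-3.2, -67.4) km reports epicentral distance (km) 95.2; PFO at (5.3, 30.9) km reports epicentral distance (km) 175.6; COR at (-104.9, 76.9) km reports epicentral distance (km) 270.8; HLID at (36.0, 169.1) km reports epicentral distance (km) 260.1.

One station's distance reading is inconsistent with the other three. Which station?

HLID

Solve using three stations at a time. Using LON, PFO, COR (subtract circle equations pairwise → linear system) gives (x, y) ≈ (64.4, -134.5).
Distances from that point to each station vs reported:
  LON: calculated 95.2 vs reported 95.2 → residual 0.0 km
  PFO: calculated 175.6 vs reported 175.6 → residual 0.0 km
  COR: calculated 270.8 vs reported 270.8 → residual 0.0 km
  HLID: calculated 304.9 vs reported 260.1 → residual 44.8 km
LON, PFO, COR are mutually consistent (residuals ≈ 0); HLID is off by 44.8 km.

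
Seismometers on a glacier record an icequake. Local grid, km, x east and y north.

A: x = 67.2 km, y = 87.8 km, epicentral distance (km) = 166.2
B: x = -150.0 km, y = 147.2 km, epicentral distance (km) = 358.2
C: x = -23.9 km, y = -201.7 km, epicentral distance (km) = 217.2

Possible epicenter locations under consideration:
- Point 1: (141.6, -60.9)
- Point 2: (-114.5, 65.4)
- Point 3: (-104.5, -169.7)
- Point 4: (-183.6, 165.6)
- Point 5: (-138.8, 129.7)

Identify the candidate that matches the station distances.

For each candidate, compare |candidate − station| to the reported distance:
Point 1: residuals A 0.1, B 0.0, C 0.1 → max 0.1 km
Point 2: residuals A 16.9, B 269.0, C 64.8 → max 269.0 km
Point 3: residuals A 143.3, B 38.1, C 130.5 → max 143.3 km
Point 4: residuals A 96.4, B 319.9, C 183.3 → max 319.9 km
Point 5: residuals A 44.0, B 337.4, C 133.6 → max 337.4 km
Only Point 1 has all residuals ≈ 0.

Point 1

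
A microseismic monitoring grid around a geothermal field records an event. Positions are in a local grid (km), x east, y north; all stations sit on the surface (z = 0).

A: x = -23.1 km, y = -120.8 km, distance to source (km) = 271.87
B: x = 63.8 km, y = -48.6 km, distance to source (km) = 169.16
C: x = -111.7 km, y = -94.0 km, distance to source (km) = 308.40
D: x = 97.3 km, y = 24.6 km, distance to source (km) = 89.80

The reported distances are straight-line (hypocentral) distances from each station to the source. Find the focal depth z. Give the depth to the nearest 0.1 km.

depth ≈ 11.9 km

Each station gives a sphere (x−x_i)² + (y−y_i)² + z² = d_i² (stations at z=0).
Subtracting the A sphere from B and C: z² cancels, leaving linear equations in x and y:
173.8 x + 144.4 y = 36604.34
-177.2 x + 53.6 y = -15010.62
Solving: x ≈ 118.313, y ≈ 111.091 km (keep extra digits for the depth step; rounded: 118.3, 111.1).
Then from the A sphere: z² = 271.87² − (x + 23.1)² − (y + 120.8)² with x = 118.313, y = 111.091, so z ≈ 11.926 ≈ 11.9 km.
Check against D (with the unrounded solution): distance 89.80 ≈ 89.80 km. ✓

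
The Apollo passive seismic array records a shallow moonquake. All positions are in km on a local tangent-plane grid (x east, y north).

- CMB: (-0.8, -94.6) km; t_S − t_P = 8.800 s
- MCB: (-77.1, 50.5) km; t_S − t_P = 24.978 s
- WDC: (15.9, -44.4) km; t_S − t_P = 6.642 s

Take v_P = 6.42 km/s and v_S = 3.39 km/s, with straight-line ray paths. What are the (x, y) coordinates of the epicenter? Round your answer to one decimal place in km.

x ≈ 56.9 km, y ≈ -68.8 km

Distance from S−P lag: d = Δt · v_P v_S / (v_P − v_S) = Δt · (6.42·3.39)/(6.42−3.39) ≈ 7.1828·Δt.
So d_CMB = 63.21, d_MCB = 179.41, d_WDC = 47.71 km.
Circle about each station: (x + 0.8)² + (y + 94.6)² = 63.21²; (x + 77.1)² + (y − 50.5)² = 179.41²; (x − 15.9)² + (y + 44.4)² = 47.71².
Subtracting pairs of circle equations eliminates x²+y² and gives linear equations (the radical axes):
-152.6 x + 290.2 y = -28647.58
33.4 x + 100.4 y = -5006.37
Solving the 2×2 system: x ≈ 56.9, y ≈ -68.8 km.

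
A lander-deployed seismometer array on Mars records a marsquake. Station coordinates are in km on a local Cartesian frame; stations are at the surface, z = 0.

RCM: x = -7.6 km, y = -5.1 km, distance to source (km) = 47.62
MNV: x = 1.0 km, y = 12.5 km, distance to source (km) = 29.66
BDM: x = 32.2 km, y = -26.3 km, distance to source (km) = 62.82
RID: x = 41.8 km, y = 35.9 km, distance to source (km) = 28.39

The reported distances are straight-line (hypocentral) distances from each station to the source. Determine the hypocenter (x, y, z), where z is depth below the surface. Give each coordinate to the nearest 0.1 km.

(17.2, 33.1, 13.9)

Each station gives a sphere (x−x_i)² + (y−y_i)² + z² = d_i² (stations at z=0).
Subtracting the RCM sphere from MNV and BDM: z² cancels, leaving linear equations in x and y:
17.2 x + 35.2 y = 1461.43
79.6 x − 42.4 y = -33.93
Solving: x ≈ 17.210, y ≈ 33.109 km (keep extra digits for the depth step; rounded: 17.2, 33.1).
Then from the RCM sphere: z² = 47.62² − (x + 7.6)² − (y + 5.1)² with x = 17.210, y = 33.109, so z ≈ 13.864 ≈ 13.9 km.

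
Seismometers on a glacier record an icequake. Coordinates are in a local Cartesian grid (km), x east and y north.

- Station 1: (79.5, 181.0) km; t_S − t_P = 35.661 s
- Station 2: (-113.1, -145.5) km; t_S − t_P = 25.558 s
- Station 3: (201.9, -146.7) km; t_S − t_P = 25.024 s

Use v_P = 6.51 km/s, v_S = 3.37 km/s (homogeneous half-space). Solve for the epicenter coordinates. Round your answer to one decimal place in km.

Distance from S−P lag: d = Δt · v_P v_S / (v_P − v_S) = Δt · (6.51·3.37)/(6.51−3.37) ≈ 6.9868·Δt.
So d_Station 1 = 249.16, d_Station 2 = 178.57, d_Station 3 = 174.84 km.
Circle about each station: (x − 79.5)² + (y − 181.0)² = 249.16²; (x + 113.1)² + (y + 145.5)² = 178.57²; (x − 201.9)² + (y + 146.7)² = 174.84².
Subtracting the Station 1 equation from the Station 2 and Station 3 equations removes the quadratic terms:
-385.2 x − 653.0 y = 25074.07
244.8 x − 655.4 y = 54714.93
Solving the 2×2 system: x ≈ 46.8, y ≈ -66.0 km.

46.8 km east, -66.0 km north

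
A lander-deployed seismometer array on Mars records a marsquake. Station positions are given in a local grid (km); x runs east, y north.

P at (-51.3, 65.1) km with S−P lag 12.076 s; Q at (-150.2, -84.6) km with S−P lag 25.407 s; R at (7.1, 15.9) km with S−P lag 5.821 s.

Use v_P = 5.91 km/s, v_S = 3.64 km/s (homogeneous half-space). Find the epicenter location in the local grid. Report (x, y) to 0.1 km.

Distance from S−P lag: d = Δt · v_P v_S / (v_P − v_S) = Δt · (5.91·3.64)/(5.91−3.64) ≈ 9.4768·Δt.
So d_P = 114.44, d_Q = 240.78, d_R = 55.16 km.
Circle about each station: (x + 51.3)² + (y − 65.1)² = 114.44²; (x + 150.2)² + (y + 84.6)² = 240.78²; (x − 7.1)² + (y − 15.9)² = 55.16².
Subtracting pairs of circle equations eliminates x²+y² and gives linear equations (the radical axes):
-197.8 x − 299.4 y = -22030.99
116.8 x − 98.4 y = 3487.41
Solving the 2×2 system: x ≈ 59.0, y ≈ 34.6 km.

59.0 km east, 34.6 km north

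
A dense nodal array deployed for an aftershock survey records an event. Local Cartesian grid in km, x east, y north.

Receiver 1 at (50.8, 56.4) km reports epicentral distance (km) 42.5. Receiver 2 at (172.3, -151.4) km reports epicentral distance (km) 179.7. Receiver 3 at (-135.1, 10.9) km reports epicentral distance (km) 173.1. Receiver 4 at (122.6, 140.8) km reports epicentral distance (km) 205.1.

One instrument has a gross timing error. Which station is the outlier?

Receiver 1

Solve using three stations at a time. Using Receiver 2, Receiver 3, Receiver 4 (subtract circle equations pairwise → linear system) gives (x, y) ≈ (29.7, -42.1).
Distances from that point to each station vs reported:
  Receiver 1: calculated 100.7 vs reported 42.5 → residual 58.2 km
  Receiver 2: calculated 179.7 vs reported 179.7 → residual 0.0 km
  Receiver 3: calculated 173.1 vs reported 173.1 → residual 0.0 km
  Receiver 4: calculated 205.1 vs reported 205.1 → residual 0.0 km
Receiver 2, Receiver 3, Receiver 4 are mutually consistent (residuals ≈ 0); Receiver 1 is off by 58.2 km.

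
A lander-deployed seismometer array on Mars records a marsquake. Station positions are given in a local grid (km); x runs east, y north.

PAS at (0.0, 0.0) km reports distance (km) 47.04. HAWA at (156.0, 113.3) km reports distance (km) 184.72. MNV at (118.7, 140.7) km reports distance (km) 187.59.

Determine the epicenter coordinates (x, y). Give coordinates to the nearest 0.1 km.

Circle about each station: x² + y² = 47.04²; (x − 156.0)² + (y − 113.3)² = 184.72²; (x − 118.7)² + (y − 140.7)² = 187.59².
Subtracting the PAS equation from the HAWA and MNV equations removes the quadratic terms:
312.0 x + 226.6 y = 5264.17
237.4 x + 281.4 y = 908.93
Solving the 2×2 system: x ≈ 37.5, y ≈ -28.4 km.
Check against PAS (with the unrounded x, y): √(x²+y²) = 47.06 ≈ 47.04 km. ✓

37.5 km east, -28.4 km north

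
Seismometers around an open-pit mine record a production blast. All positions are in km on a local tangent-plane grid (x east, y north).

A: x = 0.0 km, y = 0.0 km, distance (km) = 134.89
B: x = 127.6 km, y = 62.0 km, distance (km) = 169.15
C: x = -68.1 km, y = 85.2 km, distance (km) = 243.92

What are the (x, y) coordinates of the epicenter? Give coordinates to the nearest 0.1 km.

x ≈ 87.8 km, y ≈ -102.4 km

Circle about each station: x² + y² = 134.89²; (x − 127.6)² + (y − 62.0)² = 169.15²; (x + 68.1)² + (y − 85.2)² = 243.92².
Subtracting pairs of circle equations eliminates x²+y² and gives linear equations (the radical axes):
255.2 x + 124.0 y = 9709.35
-136.2 x + 170.4 y = -29405.00
Solving the 2×2 system: x ≈ 87.8, y ≈ -102.4 km.
Check against A (with the unrounded x, y): √(x²+y²) = 134.88 ≈ 134.89 km. ✓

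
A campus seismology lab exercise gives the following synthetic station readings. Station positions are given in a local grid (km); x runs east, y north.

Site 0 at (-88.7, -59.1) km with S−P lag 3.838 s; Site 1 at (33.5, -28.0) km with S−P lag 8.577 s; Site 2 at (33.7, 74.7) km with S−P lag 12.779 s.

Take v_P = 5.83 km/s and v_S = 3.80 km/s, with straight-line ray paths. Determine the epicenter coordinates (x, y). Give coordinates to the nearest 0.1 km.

x ≈ -60.1 km, y ≈ -28.5 km

Distance from S−P lag: d = Δt · v_P v_S / (v_P − v_S) = Δt · (5.83·3.80)/(5.83−3.80) ≈ 10.9133·Δt.
So d_Site 0 = 41.89, d_Site 1 = 93.60, d_Site 2 = 139.46 km.
Circle about each station: (x + 88.7)² + (y + 59.1)² = 41.89²; (x − 33.5)² + (y + 28.0)² = 93.60²; (x − 33.7)² + (y − 74.7)² = 139.46².
Subtracting the Site 0 equation from the Site 1 and Site 2 equations removes the quadratic terms:
244.4 x + 62.2 y = -16460.44
244.8 x + 267.6 y = -22339.04
Solving the 2×2 system: x ≈ -60.1, y ≈ -28.5 km.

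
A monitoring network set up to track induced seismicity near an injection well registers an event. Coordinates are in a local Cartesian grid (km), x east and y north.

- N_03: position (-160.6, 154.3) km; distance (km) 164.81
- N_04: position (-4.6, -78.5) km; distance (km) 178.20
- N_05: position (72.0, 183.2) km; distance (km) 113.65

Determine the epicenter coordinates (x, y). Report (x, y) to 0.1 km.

Circle about each station: (x + 160.6)² + (y − 154.3)² = 164.81²; (x + 4.6)² + (y + 78.5)² = 178.20²; (x − 72.0)² + (y − 183.2)² = 113.65².
Subtracting pairs of circle equations eliminates x²+y² and gives linear equations (the radical axes):
312.0 x − 465.6 y = -48010.34
465.2 x + 57.8 y = 3391.40
Solving the 2×2 system: x ≈ -5.1, y ≈ 99.7 km.
Check against N_03 (with the unrounded x, y): √((x + 160.6)²+(y − 154.3)²) = 164.81 ≈ 164.81 km. ✓

(-5.1, 99.7)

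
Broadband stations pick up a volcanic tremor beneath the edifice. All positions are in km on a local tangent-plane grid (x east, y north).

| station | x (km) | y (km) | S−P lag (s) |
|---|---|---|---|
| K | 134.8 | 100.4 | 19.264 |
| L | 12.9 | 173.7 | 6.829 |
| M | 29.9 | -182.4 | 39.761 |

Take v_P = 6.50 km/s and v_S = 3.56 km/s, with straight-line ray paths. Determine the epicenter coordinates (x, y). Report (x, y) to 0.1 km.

Distance from S−P lag: d = Δt · v_P v_S / (v_P − v_S) = Δt · (6.50·3.56)/(6.50−3.56) ≈ 7.8707·Δt.
So d_K = 151.62, d_L = 53.75, d_M = 312.95 km.
Circle about each station: (x − 134.8)² + (y − 100.4)² = 151.62²; (x − 12.9)² + (y − 173.7)² = 53.75²; (x − 29.9)² + (y + 182.4)² = 312.95².
Subtracting the K equation from the L and M equations removes the quadratic terms:
-243.8 x + 146.6 y = 22186.46
-209.8 x − 565.6 y = -69036.51
Solving the 2×2 system: x ≈ -14.4, y ≈ 127.4 km.

x ≈ -14.4 km, y ≈ 127.4 km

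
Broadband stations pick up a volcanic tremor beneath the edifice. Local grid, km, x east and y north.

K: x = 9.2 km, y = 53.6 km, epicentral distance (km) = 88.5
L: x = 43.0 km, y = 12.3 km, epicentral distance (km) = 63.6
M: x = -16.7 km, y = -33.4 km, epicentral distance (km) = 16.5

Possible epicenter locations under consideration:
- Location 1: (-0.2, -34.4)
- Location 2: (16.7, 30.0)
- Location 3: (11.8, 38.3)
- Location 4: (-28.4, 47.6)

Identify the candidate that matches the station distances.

Location 1

For each candidate, compare |candidate − station| to the reported distance:
Location 1: residuals K 0.0, L 0.0, M 0.0 → max 0.0 km
Location 2: residuals K 63.7, L 31.9, M 55.2 → max 63.7 km
Location 3: residuals K 73.0, L 23.0, M 60.7 → max 73.0 km
Location 4: residuals K 50.4, L 16.0, M 65.3 → max 65.3 km
Only Location 1 has all residuals ≈ 0.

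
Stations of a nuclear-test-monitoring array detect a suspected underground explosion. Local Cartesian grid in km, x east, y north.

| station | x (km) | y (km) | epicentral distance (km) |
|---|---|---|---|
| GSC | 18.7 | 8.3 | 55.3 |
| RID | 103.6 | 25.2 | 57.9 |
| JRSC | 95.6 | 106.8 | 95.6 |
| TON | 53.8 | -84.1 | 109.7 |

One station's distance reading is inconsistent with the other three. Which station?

Solve using three stations at a time. Using RID, JRSC, TON (subtract circle equations pairwise → linear system) gives (x, y) ≈ (45.8, 25.3).
Distances from that point to each station vs reported:
  GSC: calculated 32.0 vs reported 55.3 → residual 23.3 km
  RID: calculated 57.8 vs reported 57.9 → residual 0.1 km
  JRSC: calculated 95.6 vs reported 95.6 → residual 0.0 km
  TON: calculated 109.7 vs reported 109.7 → residual 0.0 km
RID, JRSC, TON are mutually consistent (residuals ≈ 0); GSC is off by 23.3 km.

GSC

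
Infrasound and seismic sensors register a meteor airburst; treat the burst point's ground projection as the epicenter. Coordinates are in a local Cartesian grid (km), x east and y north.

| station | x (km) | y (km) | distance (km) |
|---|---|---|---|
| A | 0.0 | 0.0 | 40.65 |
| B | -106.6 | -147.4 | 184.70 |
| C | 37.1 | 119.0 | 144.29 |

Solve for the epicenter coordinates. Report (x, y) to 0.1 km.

Circle about each station: x² + y² = 40.65²; (x + 106.6)² + (y + 147.4)² = 184.70²; (x − 37.1)² + (y − 119.0)² = 144.29².
Subtracting pairs of circle equations eliminates x²+y² and gives linear equations (the radical axes):
-213.2 x − 294.8 y = 628.65
74.2 x + 238.0 y = -3629.77
Solving the 2×2 system: x ≈ 31.9, y ≈ -25.2 km.

x ≈ 31.9 km, y ≈ -25.2 km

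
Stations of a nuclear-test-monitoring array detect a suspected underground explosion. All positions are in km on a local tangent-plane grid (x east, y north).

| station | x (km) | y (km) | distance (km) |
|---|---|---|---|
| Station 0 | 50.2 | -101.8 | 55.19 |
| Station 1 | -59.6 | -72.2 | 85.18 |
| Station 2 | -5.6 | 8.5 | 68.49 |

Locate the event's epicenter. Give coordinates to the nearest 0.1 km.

(23.5, -53.5)

Circle about each station: (x − 50.2)² + (y + 101.8)² = 55.19²; (x + 59.6)² + (y + 72.2)² = 85.18²; (x + 5.6)² + (y − 8.5)² = 68.49².
Subtracting the Station 0 equation from the Station 1 and Station 2 equations removes the quadratic terms:
-219.6 x + 59.2 y = -8327.98
-111.6 x + 220.6 y = -14424.61
Solving the 2×2 system: x ≈ 23.5, y ≈ -53.5 km.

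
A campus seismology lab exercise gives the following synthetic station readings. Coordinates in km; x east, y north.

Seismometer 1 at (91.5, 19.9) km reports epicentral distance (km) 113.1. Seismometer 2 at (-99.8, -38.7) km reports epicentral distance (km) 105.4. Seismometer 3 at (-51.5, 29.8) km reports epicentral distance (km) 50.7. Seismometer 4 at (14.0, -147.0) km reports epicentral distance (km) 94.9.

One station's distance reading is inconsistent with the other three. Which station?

Seismometer 3

Solve using three stations at a time. Using Seismometer 1, Seismometer 2, Seismometer 4 (subtract circle equations pairwise → linear system) gives (x, y) ≈ (4.7, -52.6).
Distances from that point to each station vs reported:
  Seismometer 1: calculated 113.1 vs reported 113.1 → residual 0.0 km
  Seismometer 2: calculated 105.4 vs reported 105.4 → residual 0.0 km
  Seismometer 3: calculated 99.7 vs reported 50.7 → residual 49.0 km
  Seismometer 4: calculated 94.9 vs reported 94.9 → residual 0.0 km
Seismometer 1, Seismometer 2, Seismometer 4 are mutually consistent (residuals ≈ 0); Seismometer 3 is off by 49.0 km.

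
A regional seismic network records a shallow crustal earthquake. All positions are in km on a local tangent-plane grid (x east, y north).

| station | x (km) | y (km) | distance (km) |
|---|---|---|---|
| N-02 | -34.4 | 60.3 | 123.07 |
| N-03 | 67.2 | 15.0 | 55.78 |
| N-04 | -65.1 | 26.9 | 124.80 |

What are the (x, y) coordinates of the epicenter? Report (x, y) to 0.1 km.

Circle about each station: (x + 34.4)² + (y − 60.3)² = 123.07²; (x − 67.2)² + (y − 15.0)² = 55.78²; (x + 65.1)² + (y − 26.9)² = 124.80².
Subtracting pairs of circle equations eliminates x²+y² and gives linear equations (the radical axes):
203.2 x − 90.6 y = 11956.21
-61.4 x − 66.8 y = -286.65
Solving the 2×2 system: x ≈ 43.1, y ≈ -35.3 km.

(43.1, -35.3)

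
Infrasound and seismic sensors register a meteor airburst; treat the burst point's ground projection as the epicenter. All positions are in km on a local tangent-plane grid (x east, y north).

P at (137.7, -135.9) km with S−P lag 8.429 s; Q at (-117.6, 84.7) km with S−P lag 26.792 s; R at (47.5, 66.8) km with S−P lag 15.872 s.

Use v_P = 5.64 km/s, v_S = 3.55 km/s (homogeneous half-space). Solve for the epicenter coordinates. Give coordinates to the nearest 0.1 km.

Distance from S−P lag: d = Δt · v_P v_S / (v_P − v_S) = Δt · (5.64·3.55)/(5.64−3.55) ≈ 9.5799·Δt.
So d_P = 80.75, d_Q = 256.66, d_R = 152.05 km.
Circle about each station: (x − 137.7)² + (y + 135.9)² = 80.75²; (x + 117.6)² + (y − 84.7)² = 256.66²; (x − 47.5)² + (y − 66.8)² = 152.05².
Subtracting the P equation from the Q and R equations removes the quadratic terms:
-510.6 x + 441.2 y = -75780.04
-180.4 x + 405.4 y = -47310.25
Solving the 2×2 system: x ≈ 77.3, y ≈ -82.3 km.

(77.3, -82.3)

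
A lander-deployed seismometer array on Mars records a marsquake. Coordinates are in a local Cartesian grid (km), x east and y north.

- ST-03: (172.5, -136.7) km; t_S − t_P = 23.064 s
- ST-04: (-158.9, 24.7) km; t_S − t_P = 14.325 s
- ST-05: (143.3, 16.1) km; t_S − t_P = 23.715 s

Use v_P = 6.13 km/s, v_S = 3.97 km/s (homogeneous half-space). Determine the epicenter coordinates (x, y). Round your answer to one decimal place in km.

x ≈ -86.8 km, y ≈ -119.7 km

Distance from S−P lag: d = Δt · v_P v_S / (v_P − v_S) = Δt · (6.13·3.97)/(6.13−3.97) ≈ 11.2667·Δt.
So d_ST-03 = 259.86, d_ST-04 = 161.40, d_ST-05 = 267.19 km.
Circle about each station: (x − 172.5)² + (y + 136.7)² = 259.86²; (x + 158.9)² + (y − 24.7)² = 161.40²; (x − 143.3)² + (y − 16.1)² = 267.19².
Subtracting the ST-03 equation from the ST-04 and ST-05 equations removes the quadratic terms:
-662.8 x + 322.8 y = 18893.42
-58.4 x + 305.6 y = -31512.32
Solving the 2×2 system: x ≈ -86.8, y ≈ -119.7 km.
Check against ST-03 (with the unrounded x, y): √((x − 172.5)²+(y + 136.7)²) = 259.86 ≈ 259.86 km. ✓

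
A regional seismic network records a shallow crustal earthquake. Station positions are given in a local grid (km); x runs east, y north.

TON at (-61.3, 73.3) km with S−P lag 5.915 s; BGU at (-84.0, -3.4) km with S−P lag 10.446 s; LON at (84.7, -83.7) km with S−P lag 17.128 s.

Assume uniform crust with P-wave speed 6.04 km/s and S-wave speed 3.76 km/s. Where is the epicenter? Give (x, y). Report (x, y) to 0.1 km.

(-3.4, 62.4)

Distance from S−P lag: d = Δt · v_P v_S / (v_P − v_S) = Δt · (6.04·3.76)/(6.04−3.76) ≈ 9.9607·Δt.
So d_TON = 58.92, d_BGU = 104.05, d_LON = 170.61 km.
Circle about each station: (x + 61.3)² + (y − 73.3)² = 58.92²; (x + 84.0)² + (y + 3.4)² = 104.05²; (x − 84.7)² + (y + 83.7)² = 170.61².
Subtracting the TON equation from the BGU and LON equations removes the quadratic terms:
-45.4 x − 153.4 y = -9417.86
292.0 x − 314.0 y = -20587.01
Solving the 2×2 system: x ≈ -3.4, y ≈ 62.4 km.
Check against TON (with the unrounded x, y): √((x + 61.3)²+(y − 73.3)²) = 58.92 ≈ 58.92 km. ✓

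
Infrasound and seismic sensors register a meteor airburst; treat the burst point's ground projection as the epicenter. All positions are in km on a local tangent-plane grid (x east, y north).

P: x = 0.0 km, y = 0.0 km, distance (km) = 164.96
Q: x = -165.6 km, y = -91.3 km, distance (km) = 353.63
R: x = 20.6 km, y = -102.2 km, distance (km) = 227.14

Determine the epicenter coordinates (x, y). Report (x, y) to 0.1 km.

(135.9, 93.5)

Circle about each station: x² + y² = 164.96²; (x + 165.6)² + (y + 91.3)² = 353.63²; (x − 20.6)² + (y + 102.2)² = 227.14².
Subtracting the P equation from the Q and R equations removes the quadratic terms:
-331.2 x − 182.6 y = -62083.33
41.2 x − 204.4 y = -13511.58
Solving the 2×2 system: x ≈ 135.9, y ≈ 93.5 km.
Check against P (with the unrounded x, y): √(x²+y²) = 164.96 ≈ 164.96 km. ✓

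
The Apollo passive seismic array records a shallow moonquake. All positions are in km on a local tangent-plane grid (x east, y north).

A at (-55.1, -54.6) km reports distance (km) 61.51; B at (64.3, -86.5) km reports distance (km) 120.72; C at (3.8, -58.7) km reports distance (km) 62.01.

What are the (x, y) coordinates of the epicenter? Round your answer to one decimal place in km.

Circle about each station: (x + 55.1)² + (y + 54.6)² = 61.51²; (x − 64.3)² + (y + 86.5)² = 120.72²; (x − 3.8)² + (y + 58.7)² = 62.01².
Subtracting the A equation from the B and C equations removes the quadratic terms:
238.8 x − 63.8 y = -5190.27
117.8 x − 8.2 y = -2618.80
Solving the 2×2 system: x ≈ -22.4, y ≈ -2.5 km.

-22.4 km east, -2.5 km north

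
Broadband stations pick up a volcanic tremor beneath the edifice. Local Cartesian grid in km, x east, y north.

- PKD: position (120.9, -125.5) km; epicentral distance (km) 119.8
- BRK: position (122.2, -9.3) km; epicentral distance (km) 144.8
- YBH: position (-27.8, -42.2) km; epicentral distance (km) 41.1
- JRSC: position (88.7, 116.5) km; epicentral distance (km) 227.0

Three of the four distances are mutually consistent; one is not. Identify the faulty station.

YBH

Solve using three stations at a time. Using PKD, BRK, JRSC (subtract circle equations pairwise → linear system) gives (x, y) ≈ (5.2, -94.6).
Distances from that point to each station vs reported:
  PKD: calculated 119.7 vs reported 119.8 → residual 0.1 km
  BRK: calculated 144.8 vs reported 144.8 → residual 0.0 km
  YBH: calculated 61.9 vs reported 41.1 → residual 20.8 km
  JRSC: calculated 227.0 vs reported 227.0 → residual 0.0 km
PKD, BRK, JRSC are mutually consistent (residuals ≈ 0); YBH is off by 20.8 km.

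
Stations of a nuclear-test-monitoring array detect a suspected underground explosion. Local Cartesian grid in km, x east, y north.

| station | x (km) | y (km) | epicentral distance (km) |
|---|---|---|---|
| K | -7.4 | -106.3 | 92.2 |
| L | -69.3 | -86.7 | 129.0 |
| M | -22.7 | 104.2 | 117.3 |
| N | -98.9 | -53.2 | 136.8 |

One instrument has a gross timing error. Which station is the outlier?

K

Solve using three stations at a time. Using L, M, N (subtract circle equations pairwise → linear system) gives (x, y) ≈ (28.1, -1.8).
Distances from that point to each station vs reported:
  K: calculated 110.4 vs reported 92.2 → residual 18.2 km
  L: calculated 129.2 vs reported 129.0 → residual 0.2 km
  M: calculated 117.5 vs reported 117.3 → residual 0.2 km
  N: calculated 137.0 vs reported 136.8 → residual 0.2 km
L, M, N are mutually consistent (residuals ≈ 0); K is off by 18.2 km.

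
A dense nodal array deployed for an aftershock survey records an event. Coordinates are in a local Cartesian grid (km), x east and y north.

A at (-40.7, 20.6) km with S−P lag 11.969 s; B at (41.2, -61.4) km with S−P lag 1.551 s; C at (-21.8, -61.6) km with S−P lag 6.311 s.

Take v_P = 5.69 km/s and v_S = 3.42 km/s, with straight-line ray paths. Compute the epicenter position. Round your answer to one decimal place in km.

Distance from S−P lag: d = Δt · v_P v_S / (v_P − v_S) = Δt · (5.69·3.42)/(5.69−3.42) ≈ 8.5726·Δt.
So d_A = 102.61, d_B = 13.30, d_C = 54.10 km.
Circle about each station: (x + 40.7)² + (y − 20.6)² = 102.61²; (x − 41.2)² + (y + 61.4)² = 13.30²; (x + 21.8)² + (y + 61.6)² = 54.10².
Subtracting the A equation from the B and C equations removes the quadratic terms:
163.8 x − 164.0 y = 13738.47
37.8 x − 164.4 y = 9790.95
Solving the 2×2 system: x ≈ 31.5, y ≈ -52.3 km.

x ≈ 31.5 km, y ≈ -52.3 km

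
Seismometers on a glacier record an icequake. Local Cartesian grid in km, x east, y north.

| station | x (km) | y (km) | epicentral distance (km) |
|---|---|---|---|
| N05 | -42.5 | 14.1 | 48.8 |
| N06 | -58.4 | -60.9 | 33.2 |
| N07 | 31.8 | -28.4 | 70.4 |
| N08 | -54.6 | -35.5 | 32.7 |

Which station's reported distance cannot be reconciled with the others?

N08

Solve using three stations at a time. Using N05, N06, N07 (subtract circle equations pairwise → linear system) gives (x, y) ≈ (-38.3, -34.5).
Distances from that point to each station vs reported:
  N05: calculated 48.8 vs reported 48.8 → residual 0.0 km
  N06: calculated 33.2 vs reported 33.2 → residual 0.0 km
  N07: calculated 70.4 vs reported 70.4 → residual 0.0 km
  N08: calculated 16.3 vs reported 32.7 → residual 16.4 km
N05, N06, N07 are mutually consistent (residuals ≈ 0); N08 is off by 16.4 km.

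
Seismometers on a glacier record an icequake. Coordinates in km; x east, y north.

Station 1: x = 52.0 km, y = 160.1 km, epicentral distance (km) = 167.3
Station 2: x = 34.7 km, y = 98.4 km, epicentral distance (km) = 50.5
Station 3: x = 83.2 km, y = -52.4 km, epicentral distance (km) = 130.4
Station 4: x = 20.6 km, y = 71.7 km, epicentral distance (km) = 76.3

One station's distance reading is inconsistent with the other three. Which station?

Solve using three stations at a time. Using Station 1, Station 3, Station 4 (subtract circle equations pairwise → linear system) gives (x, y) ≈ (-29.2, 13.8).
Distances from that point to each station vs reported:
  Station 1: calculated 167.3 vs reported 167.3 → residual 0.0 km
  Station 2: calculated 106.0 vs reported 50.5 → residual 55.5 km
  Station 3: calculated 130.5 vs reported 130.4 → residual 0.1 km
  Station 4: calculated 76.4 vs reported 76.3 → residual 0.1 km
Station 1, Station 3, Station 4 are mutually consistent (residuals ≈ 0); Station 2 is off by 55.5 km.

Station 2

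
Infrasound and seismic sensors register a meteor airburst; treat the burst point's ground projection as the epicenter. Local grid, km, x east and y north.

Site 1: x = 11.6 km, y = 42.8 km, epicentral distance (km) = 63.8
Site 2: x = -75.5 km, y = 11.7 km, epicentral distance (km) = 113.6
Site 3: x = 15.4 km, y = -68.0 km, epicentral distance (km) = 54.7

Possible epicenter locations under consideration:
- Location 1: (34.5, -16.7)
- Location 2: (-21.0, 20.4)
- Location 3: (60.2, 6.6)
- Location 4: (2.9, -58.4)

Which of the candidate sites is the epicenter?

Location 1

For each candidate, compare |candidate − station| to the reported distance:
Location 1: residuals Site 1 0.0, Site 2 0.0, Site 3 0.0 → max 0.0 km
Location 2: residuals Site 1 24.2, Site 2 58.4, Site 3 40.9 → max 58.4 km
Location 3: residuals Site 1 3.2, Site 2 22.2, Site 3 32.3 → max 32.3 km
Location 4: residuals Site 1 37.8, Site 2 8.4, Site 3 38.9 → max 38.9 km
Only Location 1 has all residuals ≈ 0.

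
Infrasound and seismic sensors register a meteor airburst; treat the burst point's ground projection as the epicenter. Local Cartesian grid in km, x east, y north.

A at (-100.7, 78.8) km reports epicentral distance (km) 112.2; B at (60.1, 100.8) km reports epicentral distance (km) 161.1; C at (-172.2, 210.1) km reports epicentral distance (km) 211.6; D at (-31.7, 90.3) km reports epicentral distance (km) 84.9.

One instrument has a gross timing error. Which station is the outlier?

Solve using three stations at a time. Using B, C, D (subtract circle equations pairwise → linear system) gives (x, y) ≈ (-79.3, 20.0).
Distances from that point to each station vs reported:
  A: calculated 62.6 vs reported 112.2 → residual 49.6 km
  B: calculated 161.1 vs reported 161.1 → residual 0.0 km
  C: calculated 211.6 vs reported 211.6 → residual 0.0 km
  D: calculated 84.9 vs reported 84.9 → residual 0.0 km
B, C, D are mutually consistent (residuals ≈ 0); A is off by 49.6 km.

A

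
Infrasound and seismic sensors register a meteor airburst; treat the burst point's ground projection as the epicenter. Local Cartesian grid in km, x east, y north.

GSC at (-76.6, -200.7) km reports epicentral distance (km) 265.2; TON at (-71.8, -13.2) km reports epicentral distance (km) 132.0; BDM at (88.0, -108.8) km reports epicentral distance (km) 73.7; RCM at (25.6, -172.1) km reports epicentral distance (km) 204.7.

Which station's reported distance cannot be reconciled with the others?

Solve using three stations at a time. Using GSC, TON, RCM (subtract circle equations pairwise → linear system) gives (x, y) ≈ (52.8, 30.9).
Distances from that point to each station vs reported:
  GSC: calculated 265.3 vs reported 265.2 → residual 0.1 km
  TON: calculated 132.1 vs reported 132.0 → residual 0.1 km
  BDM: calculated 144.1 vs reported 73.7 → residual 70.4 km
  RCM: calculated 204.8 vs reported 204.7 → residual 0.1 km
GSC, TON, RCM are mutually consistent (residuals ≈ 0); BDM is off by 70.4 km.

BDM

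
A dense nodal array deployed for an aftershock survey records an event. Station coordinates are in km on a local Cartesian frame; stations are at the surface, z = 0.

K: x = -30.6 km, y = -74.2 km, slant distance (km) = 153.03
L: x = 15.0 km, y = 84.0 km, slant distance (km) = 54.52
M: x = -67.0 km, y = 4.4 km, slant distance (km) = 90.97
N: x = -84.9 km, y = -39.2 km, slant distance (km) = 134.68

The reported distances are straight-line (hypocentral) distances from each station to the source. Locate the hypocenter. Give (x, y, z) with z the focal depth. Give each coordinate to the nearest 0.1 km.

Each station gives a sphere (x−x_i)² + (y−y_i)² + z² = d_i² (stations at z=0).
Subtracting the K sphere from L and M: z² cancels, leaving linear equations in x and y:
91.2 x + 316.4 y = 21284.75
-72.8 x + 157.2 y = 13209.00
Solving: x ≈ -22.300, y ≈ 73.699 km (keep extra digits for the depth step; rounded: -22.3, 73.7).
Then from the K sphere: z² = 153.03² − (x + 30.6)² − (y + 74.2)² with x = -22.300, y = 73.699, so z ≈ 38.408 ≈ 38.4 km.
Check against N (with the unrounded solution): distance 134.69 ≈ 134.68 km. ✓

(-22.3, 73.7, 38.4)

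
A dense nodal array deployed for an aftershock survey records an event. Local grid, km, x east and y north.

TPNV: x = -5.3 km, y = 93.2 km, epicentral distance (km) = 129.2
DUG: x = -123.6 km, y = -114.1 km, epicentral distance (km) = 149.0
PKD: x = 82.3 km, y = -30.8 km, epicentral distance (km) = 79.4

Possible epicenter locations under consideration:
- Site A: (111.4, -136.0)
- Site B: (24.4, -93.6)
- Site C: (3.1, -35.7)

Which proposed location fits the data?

Site C

For each candidate, compare |candidate − station| to the reported distance:
Site A: residuals TPNV 128.0, DUG 87.0, PKD 29.8 → max 128.0 km
Site B: residuals TPNV 59.9, DUG 0.4, PKD 6.0 → max 59.9 km
Site C: residuals TPNV 0.0, DUG 0.0, PKD 0.0 → max 0.0 km
Only Site C has all residuals ≈ 0.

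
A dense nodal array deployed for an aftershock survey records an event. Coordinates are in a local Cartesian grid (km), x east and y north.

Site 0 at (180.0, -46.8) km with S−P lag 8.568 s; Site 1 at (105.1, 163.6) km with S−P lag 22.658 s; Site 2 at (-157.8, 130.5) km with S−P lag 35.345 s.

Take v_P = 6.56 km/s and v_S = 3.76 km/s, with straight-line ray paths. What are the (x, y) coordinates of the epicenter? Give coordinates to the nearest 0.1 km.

Distance from S−P lag: d = Δt · v_P v_S / (v_P − v_S) = Δt · (6.56·3.76)/(6.56−3.76) ≈ 8.8091·Δt.
So d_Site 0 = 75.48, d_Site 1 = 199.60, d_Site 2 = 311.36 km.
Circle about each station: (x − 180.0)² + (y + 46.8)² = 75.48²; (x − 105.1)² + (y − 163.6)² = 199.60²; (x + 157.8)² + (y − 130.5)² = 311.36².
Subtracting the Site 0 equation from the Site 1 and Site 2 equations removes the quadratic terms:
-149.8 x + 420.8 y = -30922.20
-675.6 x + 354.6 y = -83906.97
Solving the 2×2 system: x ≈ 105.3, y ≈ -36.0 km.

105.3 km east, -36.0 km north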